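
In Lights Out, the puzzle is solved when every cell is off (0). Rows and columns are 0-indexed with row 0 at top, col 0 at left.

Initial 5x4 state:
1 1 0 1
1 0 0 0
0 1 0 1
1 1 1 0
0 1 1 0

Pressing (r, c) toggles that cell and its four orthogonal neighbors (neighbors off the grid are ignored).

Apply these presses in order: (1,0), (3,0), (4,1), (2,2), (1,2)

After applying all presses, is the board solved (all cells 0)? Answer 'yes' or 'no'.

After press 1 at (1,0):
0 1 0 1
0 1 0 0
1 1 0 1
1 1 1 0
0 1 1 0

After press 2 at (3,0):
0 1 0 1
0 1 0 0
0 1 0 1
0 0 1 0
1 1 1 0

After press 3 at (4,1):
0 1 0 1
0 1 0 0
0 1 0 1
0 1 1 0
0 0 0 0

After press 4 at (2,2):
0 1 0 1
0 1 1 0
0 0 1 0
0 1 0 0
0 0 0 0

After press 5 at (1,2):
0 1 1 1
0 0 0 1
0 0 0 0
0 1 0 0
0 0 0 0

Lights still on: 5

Answer: no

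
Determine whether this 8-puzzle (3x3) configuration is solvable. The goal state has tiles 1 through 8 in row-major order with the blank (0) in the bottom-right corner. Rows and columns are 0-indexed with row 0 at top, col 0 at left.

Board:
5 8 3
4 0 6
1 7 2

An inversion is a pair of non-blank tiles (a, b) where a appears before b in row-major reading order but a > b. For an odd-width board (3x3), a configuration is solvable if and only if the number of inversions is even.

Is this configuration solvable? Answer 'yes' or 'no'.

Answer: no

Derivation:
Inversions (pairs i<j in row-major order where tile[i] > tile[j] > 0): 17
17 is odd, so the puzzle is not solvable.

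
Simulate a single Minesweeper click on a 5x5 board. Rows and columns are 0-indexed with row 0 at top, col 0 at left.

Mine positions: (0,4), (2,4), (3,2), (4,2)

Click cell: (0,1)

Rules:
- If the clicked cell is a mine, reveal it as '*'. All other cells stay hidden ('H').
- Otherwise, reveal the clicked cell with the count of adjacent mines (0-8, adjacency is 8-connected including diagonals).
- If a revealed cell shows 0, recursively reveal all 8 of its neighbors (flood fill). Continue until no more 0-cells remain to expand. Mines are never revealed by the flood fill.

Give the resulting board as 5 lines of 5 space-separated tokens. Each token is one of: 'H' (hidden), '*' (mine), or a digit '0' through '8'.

0 0 0 1 H
0 0 0 2 H
0 1 1 2 H
0 2 H H H
0 2 H H H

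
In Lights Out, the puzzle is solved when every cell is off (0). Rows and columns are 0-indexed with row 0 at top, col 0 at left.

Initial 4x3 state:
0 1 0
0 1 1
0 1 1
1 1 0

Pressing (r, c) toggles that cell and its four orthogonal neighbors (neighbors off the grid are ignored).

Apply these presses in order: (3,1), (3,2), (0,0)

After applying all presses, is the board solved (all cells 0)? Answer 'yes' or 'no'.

After press 1 at (3,1):
0 1 0
0 1 1
0 0 1
0 0 1

After press 2 at (3,2):
0 1 0
0 1 1
0 0 0
0 1 0

After press 3 at (0,0):
1 0 0
1 1 1
0 0 0
0 1 0

Lights still on: 5

Answer: no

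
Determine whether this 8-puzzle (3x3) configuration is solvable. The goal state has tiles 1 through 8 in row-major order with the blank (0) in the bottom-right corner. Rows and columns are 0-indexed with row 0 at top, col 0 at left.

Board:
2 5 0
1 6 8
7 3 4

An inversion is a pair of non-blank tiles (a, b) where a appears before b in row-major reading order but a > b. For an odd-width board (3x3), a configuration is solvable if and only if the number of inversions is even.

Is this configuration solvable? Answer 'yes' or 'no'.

Answer: no

Derivation:
Inversions (pairs i<j in row-major order where tile[i] > tile[j] > 0): 11
11 is odd, so the puzzle is not solvable.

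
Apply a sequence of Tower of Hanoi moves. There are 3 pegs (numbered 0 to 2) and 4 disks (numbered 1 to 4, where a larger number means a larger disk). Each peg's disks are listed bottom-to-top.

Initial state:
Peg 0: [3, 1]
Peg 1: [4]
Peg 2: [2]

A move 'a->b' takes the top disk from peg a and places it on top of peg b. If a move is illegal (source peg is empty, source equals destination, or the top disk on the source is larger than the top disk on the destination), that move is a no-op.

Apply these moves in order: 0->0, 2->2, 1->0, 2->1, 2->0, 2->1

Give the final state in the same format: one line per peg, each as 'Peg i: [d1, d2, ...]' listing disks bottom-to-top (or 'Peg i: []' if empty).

After move 1 (0->0):
Peg 0: [3, 1]
Peg 1: [4]
Peg 2: [2]

After move 2 (2->2):
Peg 0: [3, 1]
Peg 1: [4]
Peg 2: [2]

After move 3 (1->0):
Peg 0: [3, 1]
Peg 1: [4]
Peg 2: [2]

After move 4 (2->1):
Peg 0: [3, 1]
Peg 1: [4, 2]
Peg 2: []

After move 5 (2->0):
Peg 0: [3, 1]
Peg 1: [4, 2]
Peg 2: []

After move 6 (2->1):
Peg 0: [3, 1]
Peg 1: [4, 2]
Peg 2: []

Answer: Peg 0: [3, 1]
Peg 1: [4, 2]
Peg 2: []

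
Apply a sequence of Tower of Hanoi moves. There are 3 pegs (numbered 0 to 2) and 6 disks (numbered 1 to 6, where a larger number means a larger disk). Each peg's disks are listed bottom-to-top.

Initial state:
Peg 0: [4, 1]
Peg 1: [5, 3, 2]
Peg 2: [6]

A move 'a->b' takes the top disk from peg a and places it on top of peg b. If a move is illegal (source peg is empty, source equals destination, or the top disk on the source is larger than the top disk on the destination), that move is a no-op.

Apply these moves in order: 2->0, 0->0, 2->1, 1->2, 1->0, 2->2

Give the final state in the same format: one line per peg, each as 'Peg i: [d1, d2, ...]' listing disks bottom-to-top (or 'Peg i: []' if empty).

After move 1 (2->0):
Peg 0: [4, 1]
Peg 1: [5, 3, 2]
Peg 2: [6]

After move 2 (0->0):
Peg 0: [4, 1]
Peg 1: [5, 3, 2]
Peg 2: [6]

After move 3 (2->1):
Peg 0: [4, 1]
Peg 1: [5, 3, 2]
Peg 2: [6]

After move 4 (1->2):
Peg 0: [4, 1]
Peg 1: [5, 3]
Peg 2: [6, 2]

After move 5 (1->0):
Peg 0: [4, 1]
Peg 1: [5, 3]
Peg 2: [6, 2]

After move 6 (2->2):
Peg 0: [4, 1]
Peg 1: [5, 3]
Peg 2: [6, 2]

Answer: Peg 0: [4, 1]
Peg 1: [5, 3]
Peg 2: [6, 2]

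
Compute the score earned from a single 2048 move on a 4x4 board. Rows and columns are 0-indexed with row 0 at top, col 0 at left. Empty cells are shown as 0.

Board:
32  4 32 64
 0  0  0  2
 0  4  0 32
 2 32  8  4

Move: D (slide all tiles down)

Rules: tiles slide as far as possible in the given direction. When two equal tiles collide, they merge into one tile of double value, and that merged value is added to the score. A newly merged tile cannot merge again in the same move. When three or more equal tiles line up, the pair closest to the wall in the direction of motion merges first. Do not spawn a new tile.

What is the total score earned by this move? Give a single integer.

Slide down:
col 0: [32, 0, 0, 2] -> [0, 0, 32, 2]  score +0 (running 0)
col 1: [4, 0, 4, 32] -> [0, 0, 8, 32]  score +8 (running 8)
col 2: [32, 0, 0, 8] -> [0, 0, 32, 8]  score +0 (running 8)
col 3: [64, 2, 32, 4] -> [64, 2, 32, 4]  score +0 (running 8)
Board after move:
 0  0  0 64
 0  0  0  2
32  8 32 32
 2 32  8  4

Answer: 8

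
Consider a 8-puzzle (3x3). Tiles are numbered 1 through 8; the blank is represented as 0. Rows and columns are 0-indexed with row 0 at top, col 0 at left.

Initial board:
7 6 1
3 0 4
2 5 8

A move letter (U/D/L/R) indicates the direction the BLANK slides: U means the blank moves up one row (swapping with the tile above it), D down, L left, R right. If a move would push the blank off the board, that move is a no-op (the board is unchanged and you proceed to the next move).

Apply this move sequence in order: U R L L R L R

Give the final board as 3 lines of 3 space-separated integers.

After move 1 (U):
7 0 1
3 6 4
2 5 8

After move 2 (R):
7 1 0
3 6 4
2 5 8

After move 3 (L):
7 0 1
3 6 4
2 5 8

After move 4 (L):
0 7 1
3 6 4
2 5 8

After move 5 (R):
7 0 1
3 6 4
2 5 8

After move 6 (L):
0 7 1
3 6 4
2 5 8

After move 7 (R):
7 0 1
3 6 4
2 5 8

Answer: 7 0 1
3 6 4
2 5 8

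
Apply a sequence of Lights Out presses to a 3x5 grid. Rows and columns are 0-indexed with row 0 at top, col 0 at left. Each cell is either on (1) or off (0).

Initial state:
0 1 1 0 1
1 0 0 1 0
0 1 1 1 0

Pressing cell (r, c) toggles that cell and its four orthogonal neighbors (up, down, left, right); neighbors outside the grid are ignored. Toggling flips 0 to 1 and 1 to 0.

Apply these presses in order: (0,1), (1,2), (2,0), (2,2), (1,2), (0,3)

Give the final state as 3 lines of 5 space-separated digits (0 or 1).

Answer: 1 0 1 1 0
0 1 1 0 0
1 1 0 0 0

Derivation:
After press 1 at (0,1):
1 0 0 0 1
1 1 0 1 0
0 1 1 1 0

After press 2 at (1,2):
1 0 1 0 1
1 0 1 0 0
0 1 0 1 0

After press 3 at (2,0):
1 0 1 0 1
0 0 1 0 0
1 0 0 1 0

After press 4 at (2,2):
1 0 1 0 1
0 0 0 0 0
1 1 1 0 0

After press 5 at (1,2):
1 0 0 0 1
0 1 1 1 0
1 1 0 0 0

After press 6 at (0,3):
1 0 1 1 0
0 1 1 0 0
1 1 0 0 0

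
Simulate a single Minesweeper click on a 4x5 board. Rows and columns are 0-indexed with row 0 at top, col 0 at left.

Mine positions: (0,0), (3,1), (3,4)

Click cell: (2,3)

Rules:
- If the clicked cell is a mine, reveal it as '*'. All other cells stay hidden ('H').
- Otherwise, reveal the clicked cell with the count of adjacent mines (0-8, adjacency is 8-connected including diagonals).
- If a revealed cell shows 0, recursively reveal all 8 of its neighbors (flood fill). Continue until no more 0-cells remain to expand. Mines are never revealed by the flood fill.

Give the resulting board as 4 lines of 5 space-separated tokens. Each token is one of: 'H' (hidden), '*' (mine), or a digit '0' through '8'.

H H H H H
H H H H H
H H H 1 H
H H H H H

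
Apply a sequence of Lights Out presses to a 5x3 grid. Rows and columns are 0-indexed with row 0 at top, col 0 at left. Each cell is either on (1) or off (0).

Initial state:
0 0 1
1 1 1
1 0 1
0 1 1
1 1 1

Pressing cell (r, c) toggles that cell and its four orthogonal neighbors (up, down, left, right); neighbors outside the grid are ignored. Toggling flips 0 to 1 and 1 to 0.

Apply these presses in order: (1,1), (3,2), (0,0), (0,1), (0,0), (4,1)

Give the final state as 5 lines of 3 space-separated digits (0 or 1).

After press 1 at (1,1):
0 1 1
0 0 0
1 1 1
0 1 1
1 1 1

After press 2 at (3,2):
0 1 1
0 0 0
1 1 0
0 0 0
1 1 0

After press 3 at (0,0):
1 0 1
1 0 0
1 1 0
0 0 0
1 1 0

After press 4 at (0,1):
0 1 0
1 1 0
1 1 0
0 0 0
1 1 0

After press 5 at (0,0):
1 0 0
0 1 0
1 1 0
0 0 0
1 1 0

After press 6 at (4,1):
1 0 0
0 1 0
1 1 0
0 1 0
0 0 1

Answer: 1 0 0
0 1 0
1 1 0
0 1 0
0 0 1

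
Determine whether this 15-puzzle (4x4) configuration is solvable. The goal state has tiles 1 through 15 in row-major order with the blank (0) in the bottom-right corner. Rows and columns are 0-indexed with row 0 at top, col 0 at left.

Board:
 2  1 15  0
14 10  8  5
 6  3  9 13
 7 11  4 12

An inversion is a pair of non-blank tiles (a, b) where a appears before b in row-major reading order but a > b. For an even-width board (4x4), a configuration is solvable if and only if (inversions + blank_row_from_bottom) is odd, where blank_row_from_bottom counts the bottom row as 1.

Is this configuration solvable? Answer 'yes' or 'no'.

Inversions: 48
Blank is in row 0 (0-indexed from top), which is row 4 counting from the bottom (bottom = 1).
48 + 4 = 52, which is even, so the puzzle is not solvable.

Answer: no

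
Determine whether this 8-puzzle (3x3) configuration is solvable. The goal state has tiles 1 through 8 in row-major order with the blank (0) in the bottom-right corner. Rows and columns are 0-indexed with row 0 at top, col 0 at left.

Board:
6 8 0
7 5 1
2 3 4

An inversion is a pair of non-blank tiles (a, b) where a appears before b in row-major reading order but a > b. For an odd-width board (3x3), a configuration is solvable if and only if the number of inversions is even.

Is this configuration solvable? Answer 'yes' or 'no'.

Inversions (pairs i<j in row-major order where tile[i] > tile[j] > 0): 20
20 is even, so the puzzle is solvable.

Answer: yes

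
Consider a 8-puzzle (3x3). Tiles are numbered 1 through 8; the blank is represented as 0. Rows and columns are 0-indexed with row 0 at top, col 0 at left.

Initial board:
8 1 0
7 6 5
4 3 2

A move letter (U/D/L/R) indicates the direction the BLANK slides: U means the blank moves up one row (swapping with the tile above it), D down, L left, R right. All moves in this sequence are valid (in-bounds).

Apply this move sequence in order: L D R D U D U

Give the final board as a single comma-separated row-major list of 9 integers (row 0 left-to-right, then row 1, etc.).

Answer: 8, 6, 1, 7, 5, 0, 4, 3, 2

Derivation:
After move 1 (L):
8 0 1
7 6 5
4 3 2

After move 2 (D):
8 6 1
7 0 5
4 3 2

After move 3 (R):
8 6 1
7 5 0
4 3 2

After move 4 (D):
8 6 1
7 5 2
4 3 0

After move 5 (U):
8 6 1
7 5 0
4 3 2

After move 6 (D):
8 6 1
7 5 2
4 3 0

After move 7 (U):
8 6 1
7 5 0
4 3 2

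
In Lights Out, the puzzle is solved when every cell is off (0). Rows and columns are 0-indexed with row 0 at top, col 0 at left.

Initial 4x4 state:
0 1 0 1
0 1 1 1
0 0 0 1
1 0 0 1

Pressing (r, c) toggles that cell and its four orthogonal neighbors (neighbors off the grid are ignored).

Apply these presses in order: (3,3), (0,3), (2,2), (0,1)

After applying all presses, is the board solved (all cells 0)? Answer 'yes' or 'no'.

After press 1 at (3,3):
0 1 0 1
0 1 1 1
0 0 0 0
1 0 1 0

After press 2 at (0,3):
0 1 1 0
0 1 1 0
0 0 0 0
1 0 1 0

After press 3 at (2,2):
0 1 1 0
0 1 0 0
0 1 1 1
1 0 0 0

After press 4 at (0,1):
1 0 0 0
0 0 0 0
0 1 1 1
1 0 0 0

Lights still on: 5

Answer: no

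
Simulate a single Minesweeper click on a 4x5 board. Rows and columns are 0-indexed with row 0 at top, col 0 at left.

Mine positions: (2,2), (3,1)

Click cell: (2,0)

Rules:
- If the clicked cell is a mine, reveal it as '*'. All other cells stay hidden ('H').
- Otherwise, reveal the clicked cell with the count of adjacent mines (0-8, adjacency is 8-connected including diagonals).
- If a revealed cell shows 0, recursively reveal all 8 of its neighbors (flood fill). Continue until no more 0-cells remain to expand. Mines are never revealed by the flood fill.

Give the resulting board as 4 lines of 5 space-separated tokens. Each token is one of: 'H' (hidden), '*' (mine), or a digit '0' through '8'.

H H H H H
H H H H H
1 H H H H
H H H H H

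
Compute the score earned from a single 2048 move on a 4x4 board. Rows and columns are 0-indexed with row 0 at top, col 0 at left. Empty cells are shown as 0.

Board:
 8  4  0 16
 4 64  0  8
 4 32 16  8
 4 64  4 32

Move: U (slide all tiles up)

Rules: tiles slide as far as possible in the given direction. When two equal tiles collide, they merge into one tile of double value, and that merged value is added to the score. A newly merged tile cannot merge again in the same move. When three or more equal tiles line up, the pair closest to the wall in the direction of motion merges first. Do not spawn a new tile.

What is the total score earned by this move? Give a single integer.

Slide up:
col 0: [8, 4, 4, 4] -> [8, 8, 4, 0]  score +8 (running 8)
col 1: [4, 64, 32, 64] -> [4, 64, 32, 64]  score +0 (running 8)
col 2: [0, 0, 16, 4] -> [16, 4, 0, 0]  score +0 (running 8)
col 3: [16, 8, 8, 32] -> [16, 16, 32, 0]  score +16 (running 24)
Board after move:
 8  4 16 16
 8 64  4 16
 4 32  0 32
 0 64  0  0

Answer: 24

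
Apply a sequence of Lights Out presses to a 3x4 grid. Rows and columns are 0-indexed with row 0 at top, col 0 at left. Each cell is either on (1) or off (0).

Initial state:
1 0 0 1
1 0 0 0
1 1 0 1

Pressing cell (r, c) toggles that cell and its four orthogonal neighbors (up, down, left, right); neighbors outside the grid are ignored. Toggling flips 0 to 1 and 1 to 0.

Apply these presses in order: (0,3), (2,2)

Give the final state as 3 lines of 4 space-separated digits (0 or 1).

Answer: 1 0 1 0
1 0 1 1
1 0 1 0

Derivation:
After press 1 at (0,3):
1 0 1 0
1 0 0 1
1 1 0 1

After press 2 at (2,2):
1 0 1 0
1 0 1 1
1 0 1 0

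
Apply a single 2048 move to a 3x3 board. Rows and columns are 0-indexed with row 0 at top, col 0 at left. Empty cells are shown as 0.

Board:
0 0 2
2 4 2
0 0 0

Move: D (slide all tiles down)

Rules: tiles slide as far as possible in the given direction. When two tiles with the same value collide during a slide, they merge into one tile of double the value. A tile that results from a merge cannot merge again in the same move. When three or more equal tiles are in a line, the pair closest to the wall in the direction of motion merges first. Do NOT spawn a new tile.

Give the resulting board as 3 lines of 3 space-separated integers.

Slide down:
col 0: [0, 2, 0] -> [0, 0, 2]
col 1: [0, 4, 0] -> [0, 0, 4]
col 2: [2, 2, 0] -> [0, 0, 4]

Answer: 0 0 0
0 0 0
2 4 4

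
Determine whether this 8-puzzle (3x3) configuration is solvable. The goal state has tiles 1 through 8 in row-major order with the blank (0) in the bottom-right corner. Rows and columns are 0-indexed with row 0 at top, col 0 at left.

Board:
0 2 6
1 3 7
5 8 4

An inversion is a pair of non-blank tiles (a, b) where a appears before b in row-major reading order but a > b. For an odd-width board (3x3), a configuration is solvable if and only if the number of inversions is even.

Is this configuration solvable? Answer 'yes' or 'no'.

Answer: no

Derivation:
Inversions (pairs i<j in row-major order where tile[i] > tile[j] > 0): 9
9 is odd, so the puzzle is not solvable.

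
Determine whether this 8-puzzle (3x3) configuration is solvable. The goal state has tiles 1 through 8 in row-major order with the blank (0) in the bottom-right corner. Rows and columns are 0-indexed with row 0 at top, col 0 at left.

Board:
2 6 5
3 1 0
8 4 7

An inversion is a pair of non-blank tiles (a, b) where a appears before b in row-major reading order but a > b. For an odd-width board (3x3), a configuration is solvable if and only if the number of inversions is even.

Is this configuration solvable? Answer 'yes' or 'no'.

Inversions (pairs i<j in row-major order where tile[i] > tile[j] > 0): 11
11 is odd, so the puzzle is not solvable.

Answer: no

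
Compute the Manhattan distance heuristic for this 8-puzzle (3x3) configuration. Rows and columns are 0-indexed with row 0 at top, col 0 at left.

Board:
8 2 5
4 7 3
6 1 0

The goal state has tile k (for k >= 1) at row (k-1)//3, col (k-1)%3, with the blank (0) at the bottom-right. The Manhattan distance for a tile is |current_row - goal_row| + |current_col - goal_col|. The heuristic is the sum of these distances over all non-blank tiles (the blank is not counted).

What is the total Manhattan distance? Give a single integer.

Tile 8: (0,0)->(2,1) = 3
Tile 2: (0,1)->(0,1) = 0
Tile 5: (0,2)->(1,1) = 2
Tile 4: (1,0)->(1,0) = 0
Tile 7: (1,1)->(2,0) = 2
Tile 3: (1,2)->(0,2) = 1
Tile 6: (2,0)->(1,2) = 3
Tile 1: (2,1)->(0,0) = 3
Sum: 3 + 0 + 2 + 0 + 2 + 1 + 3 + 3 = 14

Answer: 14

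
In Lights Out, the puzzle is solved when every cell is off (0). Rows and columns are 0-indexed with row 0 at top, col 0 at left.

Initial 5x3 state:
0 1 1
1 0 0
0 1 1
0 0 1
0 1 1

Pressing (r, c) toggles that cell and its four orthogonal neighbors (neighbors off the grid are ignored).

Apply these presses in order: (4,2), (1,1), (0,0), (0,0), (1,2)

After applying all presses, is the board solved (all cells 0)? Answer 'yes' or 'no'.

After press 1 at (4,2):
0 1 1
1 0 0
0 1 1
0 0 0
0 0 0

After press 2 at (1,1):
0 0 1
0 1 1
0 0 1
0 0 0
0 0 0

After press 3 at (0,0):
1 1 1
1 1 1
0 0 1
0 0 0
0 0 0

After press 4 at (0,0):
0 0 1
0 1 1
0 0 1
0 0 0
0 0 0

After press 5 at (1,2):
0 0 0
0 0 0
0 0 0
0 0 0
0 0 0

Lights still on: 0

Answer: yes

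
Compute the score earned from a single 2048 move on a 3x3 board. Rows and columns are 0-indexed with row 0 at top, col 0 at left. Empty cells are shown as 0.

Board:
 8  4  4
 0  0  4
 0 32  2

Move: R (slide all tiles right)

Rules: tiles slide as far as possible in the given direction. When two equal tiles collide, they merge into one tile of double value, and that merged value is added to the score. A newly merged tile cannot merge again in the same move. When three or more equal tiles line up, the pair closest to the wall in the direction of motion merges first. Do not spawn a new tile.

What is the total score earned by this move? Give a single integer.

Answer: 8

Derivation:
Slide right:
row 0: [8, 4, 4] -> [0, 8, 8]  score +8 (running 8)
row 1: [0, 0, 4] -> [0, 0, 4]  score +0 (running 8)
row 2: [0, 32, 2] -> [0, 32, 2]  score +0 (running 8)
Board after move:
 0  8  8
 0  0  4
 0 32  2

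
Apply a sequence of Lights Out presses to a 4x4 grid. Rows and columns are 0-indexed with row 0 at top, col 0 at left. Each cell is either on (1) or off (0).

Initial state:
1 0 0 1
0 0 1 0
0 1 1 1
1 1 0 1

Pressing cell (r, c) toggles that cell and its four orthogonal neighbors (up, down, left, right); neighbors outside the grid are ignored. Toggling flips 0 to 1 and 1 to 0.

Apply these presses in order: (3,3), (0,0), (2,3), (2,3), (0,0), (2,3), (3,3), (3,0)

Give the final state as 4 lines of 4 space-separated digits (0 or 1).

After press 1 at (3,3):
1 0 0 1
0 0 1 0
0 1 1 0
1 1 1 0

After press 2 at (0,0):
0 1 0 1
1 0 1 0
0 1 1 0
1 1 1 0

After press 3 at (2,3):
0 1 0 1
1 0 1 1
0 1 0 1
1 1 1 1

After press 4 at (2,3):
0 1 0 1
1 0 1 0
0 1 1 0
1 1 1 0

After press 5 at (0,0):
1 0 0 1
0 0 1 0
0 1 1 0
1 1 1 0

After press 6 at (2,3):
1 0 0 1
0 0 1 1
0 1 0 1
1 1 1 1

After press 7 at (3,3):
1 0 0 1
0 0 1 1
0 1 0 0
1 1 0 0

After press 8 at (3,0):
1 0 0 1
0 0 1 1
1 1 0 0
0 0 0 0

Answer: 1 0 0 1
0 0 1 1
1 1 0 0
0 0 0 0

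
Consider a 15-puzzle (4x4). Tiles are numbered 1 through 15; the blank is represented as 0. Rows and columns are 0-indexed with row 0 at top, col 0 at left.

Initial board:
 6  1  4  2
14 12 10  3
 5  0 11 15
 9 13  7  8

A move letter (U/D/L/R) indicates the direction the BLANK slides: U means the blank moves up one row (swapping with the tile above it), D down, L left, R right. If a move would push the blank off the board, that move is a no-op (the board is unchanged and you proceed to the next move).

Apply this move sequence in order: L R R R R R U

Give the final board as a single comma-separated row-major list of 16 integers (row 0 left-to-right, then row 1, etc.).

After move 1 (L):
 6  1  4  2
14 12 10  3
 0  5 11 15
 9 13  7  8

After move 2 (R):
 6  1  4  2
14 12 10  3
 5  0 11 15
 9 13  7  8

After move 3 (R):
 6  1  4  2
14 12 10  3
 5 11  0 15
 9 13  7  8

After move 4 (R):
 6  1  4  2
14 12 10  3
 5 11 15  0
 9 13  7  8

After move 5 (R):
 6  1  4  2
14 12 10  3
 5 11 15  0
 9 13  7  8

After move 6 (R):
 6  1  4  2
14 12 10  3
 5 11 15  0
 9 13  7  8

After move 7 (U):
 6  1  4  2
14 12 10  0
 5 11 15  3
 9 13  7  8

Answer: 6, 1, 4, 2, 14, 12, 10, 0, 5, 11, 15, 3, 9, 13, 7, 8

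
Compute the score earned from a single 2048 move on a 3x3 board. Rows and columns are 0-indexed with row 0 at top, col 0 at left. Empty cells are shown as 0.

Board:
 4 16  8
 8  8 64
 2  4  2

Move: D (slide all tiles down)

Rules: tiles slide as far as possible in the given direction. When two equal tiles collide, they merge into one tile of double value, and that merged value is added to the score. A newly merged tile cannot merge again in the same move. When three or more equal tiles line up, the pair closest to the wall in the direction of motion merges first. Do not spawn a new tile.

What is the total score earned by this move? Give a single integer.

Answer: 0

Derivation:
Slide down:
col 0: [4, 8, 2] -> [4, 8, 2]  score +0 (running 0)
col 1: [16, 8, 4] -> [16, 8, 4]  score +0 (running 0)
col 2: [8, 64, 2] -> [8, 64, 2]  score +0 (running 0)
Board after move:
 4 16  8
 8  8 64
 2  4  2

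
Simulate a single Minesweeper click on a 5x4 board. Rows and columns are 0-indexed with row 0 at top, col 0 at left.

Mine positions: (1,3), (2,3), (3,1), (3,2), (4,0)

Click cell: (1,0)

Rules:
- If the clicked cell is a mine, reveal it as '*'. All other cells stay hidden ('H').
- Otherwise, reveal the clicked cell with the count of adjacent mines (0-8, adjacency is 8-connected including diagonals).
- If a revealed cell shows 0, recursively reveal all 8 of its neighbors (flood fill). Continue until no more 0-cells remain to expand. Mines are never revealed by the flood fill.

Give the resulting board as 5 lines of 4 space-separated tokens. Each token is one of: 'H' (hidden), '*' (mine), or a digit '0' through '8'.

0 0 1 H
0 0 2 H
1 2 4 H
H H H H
H H H H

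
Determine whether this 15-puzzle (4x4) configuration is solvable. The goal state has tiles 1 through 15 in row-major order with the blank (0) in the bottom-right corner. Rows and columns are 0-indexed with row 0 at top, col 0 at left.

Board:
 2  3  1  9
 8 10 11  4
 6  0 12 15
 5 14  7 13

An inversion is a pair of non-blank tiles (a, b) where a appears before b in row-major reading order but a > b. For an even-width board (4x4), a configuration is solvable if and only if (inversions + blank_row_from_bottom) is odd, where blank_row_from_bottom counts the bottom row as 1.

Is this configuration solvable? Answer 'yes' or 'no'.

Answer: no

Derivation:
Inversions: 28
Blank is in row 2 (0-indexed from top), which is row 2 counting from the bottom (bottom = 1).
28 + 2 = 30, which is even, so the puzzle is not solvable.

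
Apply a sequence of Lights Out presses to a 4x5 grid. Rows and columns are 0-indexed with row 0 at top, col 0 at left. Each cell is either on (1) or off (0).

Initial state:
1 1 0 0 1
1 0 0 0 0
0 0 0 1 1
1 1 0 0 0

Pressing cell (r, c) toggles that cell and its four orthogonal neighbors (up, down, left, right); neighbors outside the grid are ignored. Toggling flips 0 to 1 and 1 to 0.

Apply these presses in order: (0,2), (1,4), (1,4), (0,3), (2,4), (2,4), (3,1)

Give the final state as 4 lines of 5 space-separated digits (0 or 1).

After press 1 at (0,2):
1 0 1 1 1
1 0 1 0 0
0 0 0 1 1
1 1 0 0 0

After press 2 at (1,4):
1 0 1 1 0
1 0 1 1 1
0 0 0 1 0
1 1 0 0 0

After press 3 at (1,4):
1 0 1 1 1
1 0 1 0 0
0 0 0 1 1
1 1 0 0 0

After press 4 at (0,3):
1 0 0 0 0
1 0 1 1 0
0 0 0 1 1
1 1 0 0 0

After press 5 at (2,4):
1 0 0 0 0
1 0 1 1 1
0 0 0 0 0
1 1 0 0 1

After press 6 at (2,4):
1 0 0 0 0
1 0 1 1 0
0 0 0 1 1
1 1 0 0 0

After press 7 at (3,1):
1 0 0 0 0
1 0 1 1 0
0 1 0 1 1
0 0 1 0 0

Answer: 1 0 0 0 0
1 0 1 1 0
0 1 0 1 1
0 0 1 0 0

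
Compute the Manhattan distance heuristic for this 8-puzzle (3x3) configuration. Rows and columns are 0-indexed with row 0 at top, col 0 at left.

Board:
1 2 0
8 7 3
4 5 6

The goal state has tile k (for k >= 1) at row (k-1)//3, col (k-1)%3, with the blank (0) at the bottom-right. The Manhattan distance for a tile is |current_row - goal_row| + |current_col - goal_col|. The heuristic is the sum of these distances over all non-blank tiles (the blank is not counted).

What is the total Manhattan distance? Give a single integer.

Tile 1: (0,0)->(0,0) = 0
Tile 2: (0,1)->(0,1) = 0
Tile 8: (1,0)->(2,1) = 2
Tile 7: (1,1)->(2,0) = 2
Tile 3: (1,2)->(0,2) = 1
Tile 4: (2,0)->(1,0) = 1
Tile 5: (2,1)->(1,1) = 1
Tile 6: (2,2)->(1,2) = 1
Sum: 0 + 0 + 2 + 2 + 1 + 1 + 1 + 1 = 8

Answer: 8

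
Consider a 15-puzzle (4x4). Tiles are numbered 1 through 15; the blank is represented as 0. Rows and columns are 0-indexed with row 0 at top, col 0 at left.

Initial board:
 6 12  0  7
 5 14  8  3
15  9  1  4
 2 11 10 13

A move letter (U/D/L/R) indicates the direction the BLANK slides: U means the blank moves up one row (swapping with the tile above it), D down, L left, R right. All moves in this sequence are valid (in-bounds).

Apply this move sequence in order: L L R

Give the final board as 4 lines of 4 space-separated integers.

Answer:  6  0 12  7
 5 14  8  3
15  9  1  4
 2 11 10 13

Derivation:
After move 1 (L):
 6  0 12  7
 5 14  8  3
15  9  1  4
 2 11 10 13

After move 2 (L):
 0  6 12  7
 5 14  8  3
15  9  1  4
 2 11 10 13

After move 3 (R):
 6  0 12  7
 5 14  8  3
15  9  1  4
 2 11 10 13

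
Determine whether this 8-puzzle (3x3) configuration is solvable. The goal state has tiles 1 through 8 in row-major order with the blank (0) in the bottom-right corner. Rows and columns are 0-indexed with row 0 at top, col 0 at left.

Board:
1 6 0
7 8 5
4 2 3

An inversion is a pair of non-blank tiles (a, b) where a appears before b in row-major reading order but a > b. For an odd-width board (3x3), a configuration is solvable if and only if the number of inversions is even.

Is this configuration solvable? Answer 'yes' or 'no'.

Inversions (pairs i<j in row-major order where tile[i] > tile[j] > 0): 17
17 is odd, so the puzzle is not solvable.

Answer: no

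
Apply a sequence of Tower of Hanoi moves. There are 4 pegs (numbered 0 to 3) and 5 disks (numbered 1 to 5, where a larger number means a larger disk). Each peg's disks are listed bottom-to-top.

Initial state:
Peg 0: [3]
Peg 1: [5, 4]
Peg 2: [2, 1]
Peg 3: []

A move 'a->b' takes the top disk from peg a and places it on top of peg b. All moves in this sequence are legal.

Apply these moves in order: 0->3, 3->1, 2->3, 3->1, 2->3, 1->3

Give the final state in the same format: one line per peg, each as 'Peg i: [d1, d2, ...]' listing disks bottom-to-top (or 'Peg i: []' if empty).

Answer: Peg 0: []
Peg 1: [5, 4, 3]
Peg 2: []
Peg 3: [2, 1]

Derivation:
After move 1 (0->3):
Peg 0: []
Peg 1: [5, 4]
Peg 2: [2, 1]
Peg 3: [3]

After move 2 (3->1):
Peg 0: []
Peg 1: [5, 4, 3]
Peg 2: [2, 1]
Peg 3: []

After move 3 (2->3):
Peg 0: []
Peg 1: [5, 4, 3]
Peg 2: [2]
Peg 3: [1]

After move 4 (3->1):
Peg 0: []
Peg 1: [5, 4, 3, 1]
Peg 2: [2]
Peg 3: []

After move 5 (2->3):
Peg 0: []
Peg 1: [5, 4, 3, 1]
Peg 2: []
Peg 3: [2]

After move 6 (1->3):
Peg 0: []
Peg 1: [5, 4, 3]
Peg 2: []
Peg 3: [2, 1]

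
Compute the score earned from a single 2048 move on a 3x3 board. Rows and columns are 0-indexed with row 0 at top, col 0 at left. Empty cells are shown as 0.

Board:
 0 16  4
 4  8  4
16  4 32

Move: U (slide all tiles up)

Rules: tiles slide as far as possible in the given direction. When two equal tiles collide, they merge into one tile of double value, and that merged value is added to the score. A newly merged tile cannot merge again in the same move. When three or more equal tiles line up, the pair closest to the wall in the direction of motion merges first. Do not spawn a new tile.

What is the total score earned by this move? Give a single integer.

Slide up:
col 0: [0, 4, 16] -> [4, 16, 0]  score +0 (running 0)
col 1: [16, 8, 4] -> [16, 8, 4]  score +0 (running 0)
col 2: [4, 4, 32] -> [8, 32, 0]  score +8 (running 8)
Board after move:
 4 16  8
16  8 32
 0  4  0

Answer: 8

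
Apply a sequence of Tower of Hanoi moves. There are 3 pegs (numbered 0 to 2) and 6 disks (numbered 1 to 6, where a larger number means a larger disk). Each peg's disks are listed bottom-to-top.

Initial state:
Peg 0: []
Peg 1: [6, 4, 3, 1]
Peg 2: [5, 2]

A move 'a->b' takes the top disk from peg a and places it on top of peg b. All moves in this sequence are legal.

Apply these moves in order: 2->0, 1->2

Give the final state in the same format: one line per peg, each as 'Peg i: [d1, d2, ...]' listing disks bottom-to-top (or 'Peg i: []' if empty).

After move 1 (2->0):
Peg 0: [2]
Peg 1: [6, 4, 3, 1]
Peg 2: [5]

After move 2 (1->2):
Peg 0: [2]
Peg 1: [6, 4, 3]
Peg 2: [5, 1]

Answer: Peg 0: [2]
Peg 1: [6, 4, 3]
Peg 2: [5, 1]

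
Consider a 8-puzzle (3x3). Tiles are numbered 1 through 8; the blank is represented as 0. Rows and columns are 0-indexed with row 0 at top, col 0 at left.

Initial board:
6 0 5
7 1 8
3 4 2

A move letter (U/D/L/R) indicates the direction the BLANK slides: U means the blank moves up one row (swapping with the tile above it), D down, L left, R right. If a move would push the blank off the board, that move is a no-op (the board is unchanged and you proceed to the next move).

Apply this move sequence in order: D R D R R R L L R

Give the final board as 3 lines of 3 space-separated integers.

Answer: 6 1 5
7 8 2
3 0 4

Derivation:
After move 1 (D):
6 1 5
7 0 8
3 4 2

After move 2 (R):
6 1 5
7 8 0
3 4 2

After move 3 (D):
6 1 5
7 8 2
3 4 0

After move 4 (R):
6 1 5
7 8 2
3 4 0

After move 5 (R):
6 1 5
7 8 2
3 4 0

After move 6 (R):
6 1 5
7 8 2
3 4 0

After move 7 (L):
6 1 5
7 8 2
3 0 4

After move 8 (L):
6 1 5
7 8 2
0 3 4

After move 9 (R):
6 1 5
7 8 2
3 0 4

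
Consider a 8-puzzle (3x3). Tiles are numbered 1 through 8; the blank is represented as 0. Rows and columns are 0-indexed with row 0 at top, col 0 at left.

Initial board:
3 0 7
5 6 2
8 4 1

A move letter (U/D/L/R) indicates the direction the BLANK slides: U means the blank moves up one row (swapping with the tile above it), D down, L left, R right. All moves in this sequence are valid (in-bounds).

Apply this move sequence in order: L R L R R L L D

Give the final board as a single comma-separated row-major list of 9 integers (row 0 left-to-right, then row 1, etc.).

Answer: 5, 3, 7, 0, 6, 2, 8, 4, 1

Derivation:
After move 1 (L):
0 3 7
5 6 2
8 4 1

After move 2 (R):
3 0 7
5 6 2
8 4 1

After move 3 (L):
0 3 7
5 6 2
8 4 1

After move 4 (R):
3 0 7
5 6 2
8 4 1

After move 5 (R):
3 7 0
5 6 2
8 4 1

After move 6 (L):
3 0 7
5 6 2
8 4 1

After move 7 (L):
0 3 7
5 6 2
8 4 1

After move 8 (D):
5 3 7
0 6 2
8 4 1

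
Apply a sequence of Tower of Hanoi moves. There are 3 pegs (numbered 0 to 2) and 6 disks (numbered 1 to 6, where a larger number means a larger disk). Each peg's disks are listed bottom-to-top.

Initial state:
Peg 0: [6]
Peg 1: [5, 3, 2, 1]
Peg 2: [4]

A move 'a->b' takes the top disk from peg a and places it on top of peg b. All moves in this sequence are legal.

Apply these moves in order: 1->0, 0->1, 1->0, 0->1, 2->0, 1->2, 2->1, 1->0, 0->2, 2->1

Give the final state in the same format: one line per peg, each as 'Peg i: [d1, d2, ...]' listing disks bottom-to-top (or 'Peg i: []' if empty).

After move 1 (1->0):
Peg 0: [6, 1]
Peg 1: [5, 3, 2]
Peg 2: [4]

After move 2 (0->1):
Peg 0: [6]
Peg 1: [5, 3, 2, 1]
Peg 2: [4]

After move 3 (1->0):
Peg 0: [6, 1]
Peg 1: [5, 3, 2]
Peg 2: [4]

After move 4 (0->1):
Peg 0: [6]
Peg 1: [5, 3, 2, 1]
Peg 2: [4]

After move 5 (2->0):
Peg 0: [6, 4]
Peg 1: [5, 3, 2, 1]
Peg 2: []

After move 6 (1->2):
Peg 0: [6, 4]
Peg 1: [5, 3, 2]
Peg 2: [1]

After move 7 (2->1):
Peg 0: [6, 4]
Peg 1: [5, 3, 2, 1]
Peg 2: []

After move 8 (1->0):
Peg 0: [6, 4, 1]
Peg 1: [5, 3, 2]
Peg 2: []

After move 9 (0->2):
Peg 0: [6, 4]
Peg 1: [5, 3, 2]
Peg 2: [1]

After move 10 (2->1):
Peg 0: [6, 4]
Peg 1: [5, 3, 2, 1]
Peg 2: []

Answer: Peg 0: [6, 4]
Peg 1: [5, 3, 2, 1]
Peg 2: []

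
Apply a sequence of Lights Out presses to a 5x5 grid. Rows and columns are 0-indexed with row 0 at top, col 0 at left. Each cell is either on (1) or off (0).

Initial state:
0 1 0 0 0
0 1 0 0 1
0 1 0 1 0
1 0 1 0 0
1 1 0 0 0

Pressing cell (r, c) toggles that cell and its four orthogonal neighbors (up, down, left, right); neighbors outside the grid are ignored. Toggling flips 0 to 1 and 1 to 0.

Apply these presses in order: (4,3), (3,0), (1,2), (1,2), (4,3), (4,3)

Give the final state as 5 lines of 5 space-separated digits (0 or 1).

Answer: 0 1 0 0 0
0 1 0 0 1
1 1 0 1 0
0 1 1 1 0
0 1 1 1 1

Derivation:
After press 1 at (4,3):
0 1 0 0 0
0 1 0 0 1
0 1 0 1 0
1 0 1 1 0
1 1 1 1 1

After press 2 at (3,0):
0 1 0 0 0
0 1 0 0 1
1 1 0 1 0
0 1 1 1 0
0 1 1 1 1

After press 3 at (1,2):
0 1 1 0 0
0 0 1 1 1
1 1 1 1 0
0 1 1 1 0
0 1 1 1 1

After press 4 at (1,2):
0 1 0 0 0
0 1 0 0 1
1 1 0 1 0
0 1 1 1 0
0 1 1 1 1

After press 5 at (4,3):
0 1 0 0 0
0 1 0 0 1
1 1 0 1 0
0 1 1 0 0
0 1 0 0 0

After press 6 at (4,3):
0 1 0 0 0
0 1 0 0 1
1 1 0 1 0
0 1 1 1 0
0 1 1 1 1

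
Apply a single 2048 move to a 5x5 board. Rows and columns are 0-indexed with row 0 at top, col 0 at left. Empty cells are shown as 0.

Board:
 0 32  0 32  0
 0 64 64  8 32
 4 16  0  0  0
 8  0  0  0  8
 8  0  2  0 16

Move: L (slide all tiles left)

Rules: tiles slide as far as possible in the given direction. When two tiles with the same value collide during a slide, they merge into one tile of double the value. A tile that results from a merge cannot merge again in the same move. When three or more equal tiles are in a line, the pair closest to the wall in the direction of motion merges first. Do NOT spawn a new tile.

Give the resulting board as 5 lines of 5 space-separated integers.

Slide left:
row 0: [0, 32, 0, 32, 0] -> [64, 0, 0, 0, 0]
row 1: [0, 64, 64, 8, 32] -> [128, 8, 32, 0, 0]
row 2: [4, 16, 0, 0, 0] -> [4, 16, 0, 0, 0]
row 3: [8, 0, 0, 0, 8] -> [16, 0, 0, 0, 0]
row 4: [8, 0, 2, 0, 16] -> [8, 2, 16, 0, 0]

Answer:  64   0   0   0   0
128   8  32   0   0
  4  16   0   0   0
 16   0   0   0   0
  8   2  16   0   0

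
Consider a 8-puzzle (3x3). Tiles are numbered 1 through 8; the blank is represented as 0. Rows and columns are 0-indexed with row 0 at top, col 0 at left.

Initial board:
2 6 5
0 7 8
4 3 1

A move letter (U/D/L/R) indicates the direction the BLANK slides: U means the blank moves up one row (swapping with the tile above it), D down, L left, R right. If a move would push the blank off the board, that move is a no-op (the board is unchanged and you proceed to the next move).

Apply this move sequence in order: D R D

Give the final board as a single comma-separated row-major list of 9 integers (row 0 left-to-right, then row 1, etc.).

Answer: 2, 6, 5, 4, 7, 8, 3, 0, 1

Derivation:
After move 1 (D):
2 6 5
4 7 8
0 3 1

After move 2 (R):
2 6 5
4 7 8
3 0 1

After move 3 (D):
2 6 5
4 7 8
3 0 1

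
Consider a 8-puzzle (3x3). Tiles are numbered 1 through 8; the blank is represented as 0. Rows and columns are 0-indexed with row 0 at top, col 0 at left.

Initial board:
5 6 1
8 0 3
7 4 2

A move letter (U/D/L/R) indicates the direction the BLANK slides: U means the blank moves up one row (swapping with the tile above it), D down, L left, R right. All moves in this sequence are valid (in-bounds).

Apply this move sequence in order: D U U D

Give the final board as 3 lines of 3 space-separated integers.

Answer: 5 6 1
8 0 3
7 4 2

Derivation:
After move 1 (D):
5 6 1
8 4 3
7 0 2

After move 2 (U):
5 6 1
8 0 3
7 4 2

After move 3 (U):
5 0 1
8 6 3
7 4 2

After move 4 (D):
5 6 1
8 0 3
7 4 2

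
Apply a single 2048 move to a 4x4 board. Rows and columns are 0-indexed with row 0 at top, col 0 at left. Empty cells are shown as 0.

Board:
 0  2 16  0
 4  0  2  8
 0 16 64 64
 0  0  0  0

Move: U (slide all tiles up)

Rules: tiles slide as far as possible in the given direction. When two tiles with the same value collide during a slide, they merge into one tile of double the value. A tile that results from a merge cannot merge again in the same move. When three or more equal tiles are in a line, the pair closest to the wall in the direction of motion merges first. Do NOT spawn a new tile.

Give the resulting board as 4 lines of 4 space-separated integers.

Slide up:
col 0: [0, 4, 0, 0] -> [4, 0, 0, 0]
col 1: [2, 0, 16, 0] -> [2, 16, 0, 0]
col 2: [16, 2, 64, 0] -> [16, 2, 64, 0]
col 3: [0, 8, 64, 0] -> [8, 64, 0, 0]

Answer:  4  2 16  8
 0 16  2 64
 0  0 64  0
 0  0  0  0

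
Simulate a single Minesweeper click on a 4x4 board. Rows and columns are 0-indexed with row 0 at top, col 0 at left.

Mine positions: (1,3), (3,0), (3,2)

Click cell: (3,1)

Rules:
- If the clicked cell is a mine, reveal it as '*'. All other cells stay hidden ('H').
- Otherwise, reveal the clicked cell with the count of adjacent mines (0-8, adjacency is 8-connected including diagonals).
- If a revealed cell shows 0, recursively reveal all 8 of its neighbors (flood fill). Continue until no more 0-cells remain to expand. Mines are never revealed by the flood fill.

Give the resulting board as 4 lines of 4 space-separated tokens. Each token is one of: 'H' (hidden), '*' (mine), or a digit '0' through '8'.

H H H H
H H H H
H H H H
H 2 H H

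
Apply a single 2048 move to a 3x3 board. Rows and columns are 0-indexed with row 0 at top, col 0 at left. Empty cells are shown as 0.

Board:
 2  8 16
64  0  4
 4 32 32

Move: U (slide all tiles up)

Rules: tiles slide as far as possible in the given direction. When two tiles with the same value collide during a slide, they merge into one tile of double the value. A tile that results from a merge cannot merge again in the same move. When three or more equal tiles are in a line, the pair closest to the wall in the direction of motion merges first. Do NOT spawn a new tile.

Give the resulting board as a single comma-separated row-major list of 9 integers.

Slide up:
col 0: [2, 64, 4] -> [2, 64, 4]
col 1: [8, 0, 32] -> [8, 32, 0]
col 2: [16, 4, 32] -> [16, 4, 32]

Answer: 2, 8, 16, 64, 32, 4, 4, 0, 32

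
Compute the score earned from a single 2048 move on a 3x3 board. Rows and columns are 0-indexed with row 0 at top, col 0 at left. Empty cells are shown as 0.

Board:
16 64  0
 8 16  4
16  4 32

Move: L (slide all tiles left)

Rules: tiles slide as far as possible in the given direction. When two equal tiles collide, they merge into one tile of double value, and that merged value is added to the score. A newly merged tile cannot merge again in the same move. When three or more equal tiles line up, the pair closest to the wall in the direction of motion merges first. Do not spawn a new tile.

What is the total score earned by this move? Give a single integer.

Slide left:
row 0: [16, 64, 0] -> [16, 64, 0]  score +0 (running 0)
row 1: [8, 16, 4] -> [8, 16, 4]  score +0 (running 0)
row 2: [16, 4, 32] -> [16, 4, 32]  score +0 (running 0)
Board after move:
16 64  0
 8 16  4
16  4 32

Answer: 0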